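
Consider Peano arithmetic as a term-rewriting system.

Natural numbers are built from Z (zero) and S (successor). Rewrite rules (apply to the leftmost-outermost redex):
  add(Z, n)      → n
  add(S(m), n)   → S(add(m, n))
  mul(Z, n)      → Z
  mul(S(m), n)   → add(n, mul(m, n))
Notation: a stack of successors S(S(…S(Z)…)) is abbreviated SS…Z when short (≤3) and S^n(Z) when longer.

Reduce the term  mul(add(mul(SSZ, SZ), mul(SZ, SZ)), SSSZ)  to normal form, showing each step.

  start: mul(add(mul(SSZ, SZ), mul(SZ, SZ)), SSSZ)
  →1  mul(add(add(SZ, mul(SZ, SZ)), mul(SZ, SZ)), SSSZ)
  →2  mul(add(S(add(Z, mul(SZ, SZ))), mul(SZ, SZ)), SSSZ)
  →3  mul(S(add(add(Z, mul(SZ, SZ)), mul(SZ, SZ))), SSSZ)
  →4  add(SSSZ, mul(add(add(Z, mul(SZ, SZ)), mul(SZ, SZ)), SSSZ))
  →5  S(add(SSZ, mul(add(add(Z, mul(SZ, SZ)), mul(SZ, SZ)), SSSZ)))
  →6  S(S(add(SZ, mul(add(add(Z, mul(SZ, SZ)), mul(SZ, SZ)), SSSZ))))
  →7  S(S(S(add(Z, mul(add(add(Z, mul(SZ, SZ)), mul(SZ, SZ)), SSSZ)))))
  →8  S(S(S(mul(add(add(Z, mul(SZ, SZ)), mul(SZ, SZ)), SSSZ))))
  →9  S(S(S(mul(add(mul(SZ, SZ), mul(SZ, SZ)), SSSZ))))
  →10  S(S(S(mul(add(add(SZ, mul(Z, SZ)), mul(SZ, SZ)), SSSZ))))
  →11  S(S(S(mul(add(S(add(Z, mul(Z, SZ))), mul(SZ, SZ)), SSSZ))))
  →12  S(S(S(mul(S(add(add(Z, mul(Z, SZ)), mul(SZ, SZ))), SSSZ))))
  →13  S(S(S(add(SSSZ, mul(add(add(Z, mul(Z, SZ)), mul(SZ, SZ)), SSSZ)))))
  →14  S(S(S(S(add(SSZ, mul(add(add(Z, mul(Z, SZ)), mul(SZ, SZ)), SSSZ))))))
  →15  S(S(S(S(S(add(SZ, mul(add(add(Z, mul(Z, SZ)), mul(SZ, SZ)), SSSZ)))))))
  →16  S(S(S(S(S(S(add(Z, mul(add(add(Z, mul(Z, SZ)), mul(SZ, SZ)), SSSZ))))))))
  →17  S(S(S(S(S(S(mul(add(add(Z, mul(Z, SZ)), mul(SZ, SZ)), SSSZ)))))))
  →18  S(S(S(S(S(S(mul(add(mul(Z, SZ), mul(SZ, SZ)), SSSZ)))))))
  →19  S(S(S(S(S(S(mul(add(Z, mul(SZ, SZ)), SSSZ)))))))
  →20  S(S(S(S(S(S(mul(mul(SZ, SZ), SSSZ)))))))
  →21  S(S(S(S(S(S(mul(add(SZ, mul(Z, SZ)), SSSZ)))))))
  →22  S(S(S(S(S(S(mul(S(add(Z, mul(Z, SZ))), SSSZ)))))))
  →23  S(S(S(S(S(S(add(SSSZ, mul(add(Z, mul(Z, SZ)), SSSZ))))))))
  →24  S(S(S(S(S(S(S(add(SSZ, mul(add(Z, mul(Z, SZ)), SSSZ)))))))))
  →25  S(S(S(S(S(S(S(S(add(SZ, mul(add(Z, mul(Z, SZ)), SSSZ))))))))))
  →26  S(S(S(S(S(S(S(S(S(add(Z, mul(add(Z, mul(Z, SZ)), SSSZ)))))))))))
  →27  S(S(S(S(S(S(S(S(S(mul(add(Z, mul(Z, SZ)), SSSZ))))))))))
  →28  S(S(S(S(S(S(S(S(S(mul(mul(Z, SZ), SSSZ))))))))))
  →29  S(S(S(S(S(S(S(S(S(mul(Z, SSSZ))))))))))
  →30  S^9(Z)

Answer: normal form = S^9(Z)  (in 30 steps)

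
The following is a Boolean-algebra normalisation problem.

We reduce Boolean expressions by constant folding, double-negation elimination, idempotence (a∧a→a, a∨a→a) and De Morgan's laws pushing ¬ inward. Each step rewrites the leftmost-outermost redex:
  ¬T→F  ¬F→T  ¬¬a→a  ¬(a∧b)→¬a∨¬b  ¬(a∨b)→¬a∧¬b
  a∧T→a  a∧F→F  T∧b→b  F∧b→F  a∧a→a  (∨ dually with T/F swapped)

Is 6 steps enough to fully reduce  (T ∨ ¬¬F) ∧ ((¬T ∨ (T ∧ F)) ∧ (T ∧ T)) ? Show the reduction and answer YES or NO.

Answer: YES — reaches normal form F in 6 ≤ 6 steps

Reduction:
  start: (T ∨ ¬¬F) ∧ ((¬T ∨ (T ∧ F)) ∧ (T ∧ T))
  →1  T ∧ ((¬T ∨ (T ∧ F)) ∧ (T ∧ T))
  →2  (¬T ∨ (T ∧ F)) ∧ (T ∧ T)
  →3  (F ∨ (T ∧ F)) ∧ (T ∧ T)
  →4  (T ∧ F) ∧ (T ∧ T)
  →5  F ∧ (T ∧ T)
  →6  F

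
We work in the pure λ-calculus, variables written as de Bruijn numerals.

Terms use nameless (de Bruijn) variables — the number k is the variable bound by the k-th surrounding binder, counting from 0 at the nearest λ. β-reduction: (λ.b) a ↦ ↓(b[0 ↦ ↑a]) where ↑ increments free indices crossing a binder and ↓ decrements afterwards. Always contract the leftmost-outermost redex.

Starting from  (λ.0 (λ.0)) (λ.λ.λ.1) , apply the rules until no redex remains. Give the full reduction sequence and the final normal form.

Answer: normal form = λ.λ.1  (in 2 steps)

Reduction:
  start: (λ.0 (λ.0)) (λ.λ.λ.1)
  [1] (λ.λ.λ.1) (λ.0)
  [2] λ.λ.1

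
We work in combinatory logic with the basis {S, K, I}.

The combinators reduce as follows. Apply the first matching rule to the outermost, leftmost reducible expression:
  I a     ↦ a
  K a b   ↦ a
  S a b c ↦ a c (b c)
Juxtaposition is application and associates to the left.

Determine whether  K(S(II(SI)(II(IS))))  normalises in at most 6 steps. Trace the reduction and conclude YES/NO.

Answer: YES — reaches normal form K(S(SIS)) in 5 ≤ 6 steps

Derivation:
  start: K(S(II(SI)(II(IS))))
  [1] K(S(I(SI)(II(IS))))
  [2] K(S(SI(II(IS))))
  [3] K(S(SI(I(IS))))
  [4] K(S(SI(IS)))
  [5] K(S(SIS))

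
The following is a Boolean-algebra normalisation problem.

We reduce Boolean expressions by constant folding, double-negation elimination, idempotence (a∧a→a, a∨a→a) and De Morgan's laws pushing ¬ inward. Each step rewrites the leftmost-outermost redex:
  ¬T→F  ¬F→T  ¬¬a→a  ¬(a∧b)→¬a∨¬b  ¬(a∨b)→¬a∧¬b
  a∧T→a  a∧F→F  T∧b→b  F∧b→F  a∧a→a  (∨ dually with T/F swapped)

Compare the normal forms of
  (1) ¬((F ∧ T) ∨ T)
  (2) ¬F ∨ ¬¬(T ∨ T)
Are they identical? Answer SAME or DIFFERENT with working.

Term A:
  start: ¬((F ∧ T) ∨ T)
  [1] ¬(F ∧ T) ∧ ¬T
  [2] (¬F ∨ ¬T) ∧ ¬T
  [3] (T ∨ ¬T) ∧ ¬T
  [4] T ∧ ¬T
  [5] ¬T
  [6] F

Term B:
  start: ¬F ∨ ¬¬(T ∨ T)
  [1] T ∨ ¬¬(T ∨ T)
  [2] T

Answer: DIFFERENT — A ⇓ F, B ⇓ T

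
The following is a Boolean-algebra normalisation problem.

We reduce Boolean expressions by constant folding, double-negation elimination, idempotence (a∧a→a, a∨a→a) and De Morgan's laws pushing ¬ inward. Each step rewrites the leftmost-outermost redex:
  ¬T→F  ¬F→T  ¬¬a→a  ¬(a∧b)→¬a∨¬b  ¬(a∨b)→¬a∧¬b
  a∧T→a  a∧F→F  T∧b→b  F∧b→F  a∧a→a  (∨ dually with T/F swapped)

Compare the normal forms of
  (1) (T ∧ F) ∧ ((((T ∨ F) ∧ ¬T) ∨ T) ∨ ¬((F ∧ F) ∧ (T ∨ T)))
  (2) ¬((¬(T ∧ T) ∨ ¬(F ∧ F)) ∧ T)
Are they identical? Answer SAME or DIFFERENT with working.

Answer: SAME — A ⇓ F, B ⇓ F

Derivation:
Term A:
  start: (T ∧ F) ∧ ((((T ∨ F) ∧ ¬T) ∨ T) ∨ ¬((F ∧ F) ∧ (T ∨ T)))
  step 1: F ∧ ((((T ∨ F) ∧ ¬T) ∨ T) ∨ ¬((F ∧ F) ∧ (T ∨ T)))
  step 2: F

Term B:
  start: ¬((¬(T ∧ T) ∨ ¬(F ∧ F)) ∧ T)
  step 1: ¬(¬(T ∧ T) ∨ ¬(F ∧ F)) ∨ ¬T
  step 2: (¬¬(T ∧ T) ∧ ¬¬(F ∧ F)) ∨ ¬T
  step 3: ((T ∧ T) ∧ ¬¬(F ∧ F)) ∨ ¬T
  step 4: (T ∧ ¬¬(F ∧ F)) ∨ ¬T
  step 5: ¬¬(F ∧ F) ∨ ¬T
  step 6: (F ∧ F) ∨ ¬T
  step 7: F ∨ ¬T
  step 8: ¬T
  step 9: F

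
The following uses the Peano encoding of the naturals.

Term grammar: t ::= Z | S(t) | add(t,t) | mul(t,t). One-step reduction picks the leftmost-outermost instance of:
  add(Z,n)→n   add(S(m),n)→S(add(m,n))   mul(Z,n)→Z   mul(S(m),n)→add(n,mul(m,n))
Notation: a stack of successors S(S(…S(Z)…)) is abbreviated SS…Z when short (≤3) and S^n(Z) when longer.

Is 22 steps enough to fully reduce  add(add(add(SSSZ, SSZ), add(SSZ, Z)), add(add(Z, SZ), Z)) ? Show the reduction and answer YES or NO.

  start: add(add(add(SSSZ, SSZ), add(SSZ, Z)), add(add(Z, SZ), Z))
  →1  add(add(S(add(SSZ, SSZ)), add(SSZ, Z)), add(add(Z, SZ), Z))
  →2  add(S(add(add(SSZ, SSZ), add(SSZ, Z))), add(add(Z, SZ), Z))
  →3  S(add(add(add(SSZ, SSZ), add(SSZ, Z)), add(add(Z, SZ), Z)))
  →4  S(add(add(S(add(SZ, SSZ)), add(SSZ, Z)), add(add(Z, SZ), Z)))
  →5  S(add(S(add(add(SZ, SSZ), add(SSZ, Z))), add(add(Z, SZ), Z)))
  →6  S(S(add(add(add(SZ, SSZ), add(SSZ, Z)), add(add(Z, SZ), Z))))
  →7  S(S(add(add(S(add(Z, SSZ)), add(SSZ, Z)), add(add(Z, SZ), Z))))
  →8  S(S(add(S(add(add(Z, SSZ), add(SSZ, Z))), add(add(Z, SZ), Z))))
  →9  S(S(S(add(add(add(Z, SSZ), add(SSZ, Z)), add(add(Z, SZ), Z)))))
  →10  S(S(S(add(add(SSZ, add(SSZ, Z)), add(add(Z, SZ), Z)))))
  →11  S(S(S(add(S(add(SZ, add(SSZ, Z))), add(add(Z, SZ), Z)))))
  →12  S(S(S(S(add(add(SZ, add(SSZ, Z)), add(add(Z, SZ), Z))))))
  →13  S(S(S(S(add(S(add(Z, add(SSZ, Z))), add(add(Z, SZ), Z))))))
  →14  S(S(S(S(S(add(add(Z, add(SSZ, Z)), add(add(Z, SZ), Z)))))))
  →15  S(S(S(S(S(add(add(SSZ, Z), add(add(Z, SZ), Z)))))))
  →16  S(S(S(S(S(add(S(add(SZ, Z)), add(add(Z, SZ), Z)))))))
  →17  S(S(S(S(S(S(add(add(SZ, Z), add(add(Z, SZ), Z))))))))
  →18  S(S(S(S(S(S(add(S(add(Z, Z)), add(add(Z, SZ), Z))))))))
  →19  S(S(S(S(S(S(S(add(add(Z, Z), add(add(Z, SZ), Z)))))))))
  →20  S(S(S(S(S(S(S(add(Z, add(add(Z, SZ), Z)))))))))
  →21  S(S(S(S(S(S(S(add(add(Z, SZ), Z))))))))
  →22  S(S(S(S(S(S(S(add(SZ, Z))))))))

Answer: NO — after 22 steps the term is S(S(S(S(S(S(S(add(SZ, Z)))))))), not yet normal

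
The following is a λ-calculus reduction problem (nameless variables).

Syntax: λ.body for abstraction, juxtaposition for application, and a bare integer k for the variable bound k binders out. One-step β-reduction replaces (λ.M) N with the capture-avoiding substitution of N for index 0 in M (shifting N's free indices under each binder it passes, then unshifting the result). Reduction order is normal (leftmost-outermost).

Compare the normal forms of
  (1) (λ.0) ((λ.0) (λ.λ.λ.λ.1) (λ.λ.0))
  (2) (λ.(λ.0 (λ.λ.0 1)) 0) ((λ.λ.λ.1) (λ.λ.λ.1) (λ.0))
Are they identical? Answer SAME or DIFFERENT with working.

Term A:
  start: (λ.0) ((λ.0) (λ.λ.λ.λ.1) (λ.λ.0))
  →1  (λ.0) (λ.λ.λ.λ.1) (λ.λ.0)
  →2  (λ.λ.λ.λ.1) (λ.λ.0)
  →3  λ.λ.λ.1

Term B:
  start: (λ.(λ.0 (λ.λ.0 1)) 0) ((λ.λ.λ.1) (λ.λ.λ.1) (λ.0))
  →1  (λ.0 (λ.λ.0 1)) ((λ.λ.λ.1) (λ.λ.λ.1) (λ.0))
  →2  (λ.λ.λ.1) (λ.λ.λ.1) (λ.0) (λ.λ.0 1)
  →3  (λ.λ.1) (λ.0) (λ.λ.0 1)
  →4  (λ.λ.0) (λ.λ.0 1)
  →5  λ.0

Answer: DIFFERENT — A ⇓ λ.λ.λ.1, B ⇓ λ.0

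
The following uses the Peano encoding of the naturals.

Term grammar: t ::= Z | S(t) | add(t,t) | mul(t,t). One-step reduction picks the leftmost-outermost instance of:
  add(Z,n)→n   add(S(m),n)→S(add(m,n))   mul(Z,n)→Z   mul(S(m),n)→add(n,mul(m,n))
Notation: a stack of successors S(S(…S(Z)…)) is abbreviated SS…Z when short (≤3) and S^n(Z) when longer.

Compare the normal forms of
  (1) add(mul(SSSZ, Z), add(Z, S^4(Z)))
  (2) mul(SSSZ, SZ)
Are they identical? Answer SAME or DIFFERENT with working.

Term A:
  start: add(mul(SSSZ, Z), add(Z, S^4(Z)))
  step 1: add(add(Z, mul(SSZ, Z)), add(Z, S^4(Z)))
  step 2: add(mul(SSZ, Z), add(Z, S^4(Z)))
  step 3: add(add(Z, mul(SZ, Z)), add(Z, S^4(Z)))
  step 4: add(mul(SZ, Z), add(Z, S^4(Z)))
  step 5: add(add(Z, mul(Z, Z)), add(Z, S^4(Z)))
  step 6: add(mul(Z, Z), add(Z, S^4(Z)))
  step 7: add(Z, add(Z, S^4(Z)))
  step 8: add(Z, S^4(Z))
  step 9: S^4(Z)

Term B:
  start: mul(SSSZ, SZ)
  step 1: add(SZ, mul(SSZ, SZ))
  step 2: S(add(Z, mul(SSZ, SZ)))
  step 3: S(mul(SSZ, SZ))
  step 4: S(add(SZ, mul(SZ, SZ)))
  step 5: S(S(add(Z, mul(SZ, SZ))))
  step 6: S(S(mul(SZ, SZ)))
  step 7: S(S(add(SZ, mul(Z, SZ))))
  step 8: S(S(S(add(Z, mul(Z, SZ)))))
  step 9: S(S(S(mul(Z, SZ))))
  step 10: SSSZ

Answer: DIFFERENT — A ⇓ S^4(Z), B ⇓ SSSZ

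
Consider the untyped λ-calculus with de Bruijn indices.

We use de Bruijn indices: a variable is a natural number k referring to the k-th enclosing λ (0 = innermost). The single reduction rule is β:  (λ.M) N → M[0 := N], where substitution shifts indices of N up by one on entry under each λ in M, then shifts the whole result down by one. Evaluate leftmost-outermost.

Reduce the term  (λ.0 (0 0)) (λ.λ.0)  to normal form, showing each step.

Answer: normal form = λ.0  (in 2 steps)

Reduction:
  start: (λ.0 (0 0)) (λ.λ.0)
  step 1: (λ.λ.0) ((λ.λ.0) (λ.λ.0))
  step 2: λ.0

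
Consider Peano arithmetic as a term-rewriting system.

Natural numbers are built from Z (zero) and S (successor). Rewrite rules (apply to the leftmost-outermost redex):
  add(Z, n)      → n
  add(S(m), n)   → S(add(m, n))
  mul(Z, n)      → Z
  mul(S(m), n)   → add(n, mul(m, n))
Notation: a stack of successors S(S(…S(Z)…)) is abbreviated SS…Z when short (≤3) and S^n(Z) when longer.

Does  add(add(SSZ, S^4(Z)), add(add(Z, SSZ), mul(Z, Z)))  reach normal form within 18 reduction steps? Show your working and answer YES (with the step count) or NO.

  start: add(add(SSZ, S^4(Z)), add(add(Z, SSZ), mul(Z, Z)))
  [1] add(S(add(SZ, S^4(Z))), add(add(Z, SSZ), mul(Z, Z)))
  [2] S(add(add(SZ, S^4(Z)), add(add(Z, SSZ), mul(Z, Z))))
  [3] S(add(S(add(Z, S^4(Z))), add(add(Z, SSZ), mul(Z, Z))))
  [4] S(S(add(add(Z, S^4(Z)), add(add(Z, SSZ), mul(Z, Z)))))
  [5] S(S(add(S^4(Z), add(add(Z, SSZ), mul(Z, Z)))))
  [6] S(S(S(add(SSSZ, add(add(Z, SSZ), mul(Z, Z))))))
  [7] S(S(S(S(add(SSZ, add(add(Z, SSZ), mul(Z, Z)))))))
  [8] S(S(S(S(S(add(SZ, add(add(Z, SSZ), mul(Z, Z))))))))
  [9] S(S(S(S(S(S(add(Z, add(add(Z, SSZ), mul(Z, Z)))))))))
  [10] S(S(S(S(S(S(add(add(Z, SSZ), mul(Z, Z))))))))
  [11] S(S(S(S(S(S(add(SSZ, mul(Z, Z))))))))
  [12] S(S(S(S(S(S(S(add(SZ, mul(Z, Z)))))))))
  [13] S(S(S(S(S(S(S(S(add(Z, mul(Z, Z))))))))))
  [14] S(S(S(S(S(S(S(S(mul(Z, Z)))))))))
  [15] S^8(Z)

Answer: YES — reaches normal form S^8(Z) in 15 ≤ 18 steps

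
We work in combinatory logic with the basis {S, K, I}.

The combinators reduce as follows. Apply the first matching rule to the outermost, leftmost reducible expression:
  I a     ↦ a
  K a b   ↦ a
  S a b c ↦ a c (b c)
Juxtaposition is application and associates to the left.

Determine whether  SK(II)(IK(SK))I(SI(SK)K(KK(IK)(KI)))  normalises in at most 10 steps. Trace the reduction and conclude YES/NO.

  start: SK(II)(IK(SK))I(SI(SK)K(KK(IK)(KI)))
  step 1: K(IK(SK))(II(IK(SK)))I(SI(SK)K(KK(IK)(KI)))
  step 2: IK(SK)I(SI(SK)K(KK(IK)(KI)))
  step 3: K(SK)I(SI(SK)K(KK(IK)(KI)))
  step 4: SK(SI(SK)K(KK(IK)(KI)))
  step 5: SK(IK(SKK)(KK(IK)(KI)))
  step 6: SK(K(SKK)(KK(IK)(KI)))
  step 7: SK(SKK)

Answer: YES — reaches normal form SK(SKK) in 7 ≤ 10 steps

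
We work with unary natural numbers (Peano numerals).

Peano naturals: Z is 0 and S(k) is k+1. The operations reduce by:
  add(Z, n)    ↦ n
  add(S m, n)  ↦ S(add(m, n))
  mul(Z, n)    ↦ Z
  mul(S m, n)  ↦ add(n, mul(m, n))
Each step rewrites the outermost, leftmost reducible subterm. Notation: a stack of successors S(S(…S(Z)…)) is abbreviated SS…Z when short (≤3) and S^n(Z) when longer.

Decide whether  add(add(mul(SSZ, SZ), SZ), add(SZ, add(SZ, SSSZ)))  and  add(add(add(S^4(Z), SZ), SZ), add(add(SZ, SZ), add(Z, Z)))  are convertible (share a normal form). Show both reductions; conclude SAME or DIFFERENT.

Term A:
  start: add(add(mul(SSZ, SZ), SZ), add(SZ, add(SZ, SSSZ)))
  [1] add(add(add(SZ, mul(SZ, SZ)), SZ), add(SZ, add(SZ, SSSZ)))
  [2] add(add(S(add(Z, mul(SZ, SZ))), SZ), add(SZ, add(SZ, SSSZ)))
  [3] add(S(add(add(Z, mul(SZ, SZ)), SZ)), add(SZ, add(SZ, SSSZ)))
  [4] S(add(add(add(Z, mul(SZ, SZ)), SZ), add(SZ, add(SZ, SSSZ))))
  [5] S(add(add(mul(SZ, SZ), SZ), add(SZ, add(SZ, SSSZ))))
  [6] S(add(add(add(SZ, mul(Z, SZ)), SZ), add(SZ, add(SZ, SSSZ))))
  [7] S(add(add(S(add(Z, mul(Z, SZ))), SZ), add(SZ, add(SZ, SSSZ))))
  [8] S(add(S(add(add(Z, mul(Z, SZ)), SZ)), add(SZ, add(SZ, SSSZ))))
  [9] S(S(add(add(add(Z, mul(Z, SZ)), SZ), add(SZ, add(SZ, SSSZ)))))
  [10] S(S(add(add(mul(Z, SZ), SZ), add(SZ, add(SZ, SSSZ)))))
  [11] S(S(add(add(Z, SZ), add(SZ, add(SZ, SSSZ)))))
  [12] S(S(add(SZ, add(SZ, add(SZ, SSSZ)))))
  [13] S(S(S(add(Z, add(SZ, add(SZ, SSSZ))))))
  [14] S(S(S(add(SZ, add(SZ, SSSZ)))))
  [15] S(S(S(S(add(Z, add(SZ, SSSZ))))))
  [16] S(S(S(S(add(SZ, SSSZ)))))
  [17] S(S(S(S(S(add(Z, SSSZ))))))
  [18] S^8(Z)

Term B:
  start: add(add(add(S^4(Z), SZ), SZ), add(add(SZ, SZ), add(Z, Z)))
  [1] add(add(S(add(SSSZ, SZ)), SZ), add(add(SZ, SZ), add(Z, Z)))
  [2] add(S(add(add(SSSZ, SZ), SZ)), add(add(SZ, SZ), add(Z, Z)))
  [3] S(add(add(add(SSSZ, SZ), SZ), add(add(SZ, SZ), add(Z, Z))))
  [4] S(add(add(S(add(SSZ, SZ)), SZ), add(add(SZ, SZ), add(Z, Z))))
  [5] S(add(S(add(add(SSZ, SZ), SZ)), add(add(SZ, SZ), add(Z, Z))))
  [6] S(S(add(add(add(SSZ, SZ), SZ), add(add(SZ, SZ), add(Z, Z)))))
  [7] S(S(add(add(S(add(SZ, SZ)), SZ), add(add(SZ, SZ), add(Z, Z)))))
  [8] S(S(add(S(add(add(SZ, SZ), SZ)), add(add(SZ, SZ), add(Z, Z)))))
  [9] S(S(S(add(add(add(SZ, SZ), SZ), add(add(SZ, SZ), add(Z, Z))))))
  [10] S(S(S(add(add(S(add(Z, SZ)), SZ), add(add(SZ, SZ), add(Z, Z))))))
  [11] S(S(S(add(S(add(add(Z, SZ), SZ)), add(add(SZ, SZ), add(Z, Z))))))
  [12] S(S(S(S(add(add(add(Z, SZ), SZ), add(add(SZ, SZ), add(Z, Z)))))))
  [13] S(S(S(S(add(add(SZ, SZ), add(add(SZ, SZ), add(Z, Z)))))))
  [14] S(S(S(S(add(S(add(Z, SZ)), add(add(SZ, SZ), add(Z, Z)))))))
  [15] S(S(S(S(S(add(add(Z, SZ), add(add(SZ, SZ), add(Z, Z))))))))
  [16] S(S(S(S(S(add(SZ, add(add(SZ, SZ), add(Z, Z))))))))
  [17] S(S(S(S(S(S(add(Z, add(add(SZ, SZ), add(Z, Z)))))))))
  [18] S(S(S(S(S(S(add(add(SZ, SZ), add(Z, Z))))))))
  [19] S(S(S(S(S(S(add(S(add(Z, SZ)), add(Z, Z))))))))
  [20] S(S(S(S(S(S(S(add(add(Z, SZ), add(Z, Z)))))))))
  [21] S(S(S(S(S(S(S(add(SZ, add(Z, Z)))))))))
  [22] S(S(S(S(S(S(S(S(add(Z, add(Z, Z))))))))))
  [23] S(S(S(S(S(S(S(S(add(Z, Z)))))))))
  [24] S^8(Z)

Answer: SAME — A ⇓ S^8(Z), B ⇓ S^8(Z)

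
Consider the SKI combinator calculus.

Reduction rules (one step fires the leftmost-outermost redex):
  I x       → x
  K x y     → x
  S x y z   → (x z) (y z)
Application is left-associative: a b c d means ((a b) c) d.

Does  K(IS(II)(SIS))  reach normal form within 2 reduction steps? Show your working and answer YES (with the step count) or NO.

  start: K(IS(II)(SIS))
  →1  K(S(II)(SIS))
  →2  K(SI(SIS))

Answer: YES — reaches normal form K(SI(SIS)) in 2 ≤ 2 steps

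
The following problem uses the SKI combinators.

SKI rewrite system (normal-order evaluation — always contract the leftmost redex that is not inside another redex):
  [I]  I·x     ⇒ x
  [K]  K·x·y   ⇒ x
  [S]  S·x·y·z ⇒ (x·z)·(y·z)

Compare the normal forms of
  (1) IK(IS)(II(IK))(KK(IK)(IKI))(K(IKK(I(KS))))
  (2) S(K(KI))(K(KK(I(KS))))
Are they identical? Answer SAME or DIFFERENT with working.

Answer: SAME — A ⇓ S(K(KI))(KK), B ⇓ S(K(KI))(KK)

Derivation:
Term A:
  start: IK(IS)(II(IK))(KK(IK)(IKI))(K(IKK(I(KS))))
  →1  K(IS)(II(IK))(KK(IK)(IKI))(K(IKK(I(KS))))
  →2  IS(KK(IK)(IKI))(K(IKK(I(KS))))
  →3  S(KK(IK)(IKI))(K(IKK(I(KS))))
  →4  S(K(IKI))(K(IKK(I(KS))))
  →5  S(K(KI))(K(IKK(I(KS))))
  →6  S(K(KI))(K(KK(I(KS))))
  →7  S(K(KI))(KK)

Term B:
  start: S(K(KI))(K(KK(I(KS))))
  →1  S(K(KI))(KK)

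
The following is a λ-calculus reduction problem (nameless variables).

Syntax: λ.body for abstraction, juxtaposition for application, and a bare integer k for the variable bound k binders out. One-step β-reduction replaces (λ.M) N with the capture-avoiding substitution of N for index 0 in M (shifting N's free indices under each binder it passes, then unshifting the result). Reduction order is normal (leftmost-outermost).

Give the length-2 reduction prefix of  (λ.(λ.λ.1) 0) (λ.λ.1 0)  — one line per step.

Answer: after 2 steps: λ.λ.λ.1 0

Working:
  start: (λ.(λ.λ.1) 0) (λ.λ.1 0)
  →1  (λ.λ.1) (λ.λ.1 0)
  →2  λ.λ.λ.1 0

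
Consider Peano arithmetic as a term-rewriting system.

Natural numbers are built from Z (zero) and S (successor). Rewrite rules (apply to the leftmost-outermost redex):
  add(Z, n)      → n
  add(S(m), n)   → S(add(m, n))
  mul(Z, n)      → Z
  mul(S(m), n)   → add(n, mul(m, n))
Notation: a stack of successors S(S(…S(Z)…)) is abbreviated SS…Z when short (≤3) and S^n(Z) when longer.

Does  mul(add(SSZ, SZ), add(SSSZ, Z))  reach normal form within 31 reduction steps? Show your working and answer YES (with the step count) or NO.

  start: mul(add(SSZ, SZ), add(SSSZ, Z))
  →1  mul(S(add(SZ, SZ)), add(SSSZ, Z))
  →2  add(add(SSSZ, Z), mul(add(SZ, SZ), add(SSSZ, Z)))
  →3  add(S(add(SSZ, Z)), mul(add(SZ, SZ), add(SSSZ, Z)))
  →4  S(add(add(SSZ, Z), mul(add(SZ, SZ), add(SSSZ, Z))))
  →5  S(add(S(add(SZ, Z)), mul(add(SZ, SZ), add(SSSZ, Z))))
  →6  S(S(add(add(SZ, Z), mul(add(SZ, SZ), add(SSSZ, Z)))))
  →7  S(S(add(S(add(Z, Z)), mul(add(SZ, SZ), add(SSSZ, Z)))))
  →8  S(S(S(add(add(Z, Z), mul(add(SZ, SZ), add(SSSZ, Z))))))
  →9  S(S(S(add(Z, mul(add(SZ, SZ), add(SSSZ, Z))))))
  →10  S(S(S(mul(add(SZ, SZ), add(SSSZ, Z)))))
  →11  S(S(S(mul(S(add(Z, SZ)), add(SSSZ, Z)))))
  →12  S(S(S(add(add(SSSZ, Z), mul(add(Z, SZ), add(SSSZ, Z))))))
  →13  S(S(S(add(S(add(SSZ, Z)), mul(add(Z, SZ), add(SSSZ, Z))))))
  →14  S(S(S(S(add(add(SSZ, Z), mul(add(Z, SZ), add(SSSZ, Z)))))))
  →15  S(S(S(S(add(S(add(SZ, Z)), mul(add(Z, SZ), add(SSSZ, Z)))))))
  →16  S(S(S(S(S(add(add(SZ, Z), mul(add(Z, SZ), add(SSSZ, Z))))))))
  →17  S(S(S(S(S(add(S(add(Z, Z)), mul(add(Z, SZ), add(SSSZ, Z))))))))
  →18  S(S(S(S(S(S(add(add(Z, Z), mul(add(Z, SZ), add(SSSZ, Z)))))))))
  →19  S(S(S(S(S(S(add(Z, mul(add(Z, SZ), add(SSSZ, Z)))))))))
  →20  S(S(S(S(S(S(mul(add(Z, SZ), add(SSSZ, Z))))))))
  →21  S(S(S(S(S(S(mul(SZ, add(SSSZ, Z))))))))
  →22  S(S(S(S(S(S(add(add(SSSZ, Z), mul(Z, add(SSSZ, Z)))))))))
  →23  S(S(S(S(S(S(add(S(add(SSZ, Z)), mul(Z, add(SSSZ, Z)))))))))
  →24  S(S(S(S(S(S(S(add(add(SSZ, Z), mul(Z, add(SSSZ, Z))))))))))
  →25  S(S(S(S(S(S(S(add(S(add(SZ, Z)), mul(Z, add(SSSZ, Z))))))))))
  →26  S(S(S(S(S(S(S(S(add(add(SZ, Z), mul(Z, add(SSSZ, Z)))))))))))
  →27  S(S(S(S(S(S(S(S(add(S(add(Z, Z)), mul(Z, add(SSSZ, Z)))))))))))
  →28  S(S(S(S(S(S(S(S(S(add(add(Z, Z), mul(Z, add(SSSZ, Z))))))))))))
  →29  S(S(S(S(S(S(S(S(S(add(Z, mul(Z, add(SSSZ, Z))))))))))))
  →30  S(S(S(S(S(S(S(S(S(mul(Z, add(SSSZ, Z)))))))))))
  →31  S^9(Z)

Answer: YES — reaches normal form S^9(Z) in 31 ≤ 31 steps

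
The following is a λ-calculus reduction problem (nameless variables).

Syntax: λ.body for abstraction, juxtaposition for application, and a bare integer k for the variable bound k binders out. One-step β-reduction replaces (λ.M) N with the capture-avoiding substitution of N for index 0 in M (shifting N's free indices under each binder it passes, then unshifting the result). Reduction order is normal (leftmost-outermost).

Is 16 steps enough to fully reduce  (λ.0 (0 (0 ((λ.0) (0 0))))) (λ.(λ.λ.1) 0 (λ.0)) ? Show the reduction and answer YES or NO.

  start: (λ.0 (0 (0 ((λ.0) (0 0))))) (λ.(λ.λ.1) 0 (λ.0))
  →1  (λ.(λ.λ.1) 0 (λ.0)) ((λ.(λ.λ.1) 0 (λ.0)) ((λ.(λ.λ.1) 0 (λ.0)) ((λ.0) ((λ.(λ.λ.1) 0 (λ.0)) (λ.(λ.λ.1) 0 (λ.0))))))
  →2  (λ.λ.1) ((λ.(λ.λ.1) 0 (λ.0)) ((λ.(λ.λ.1) 0 (λ.0)) ((λ.0) ((λ.(λ.λ.1) 0 (λ.0)) (λ.(λ.λ.1) 0 (λ.0)))))) (λ.0)
  →3  (λ.(λ.(λ.λ.1) 0 (λ.0)) ((λ.(λ.λ.1) 0 (λ.0)) ((λ.0) ((λ.(λ.λ.1) 0 (λ.0)) (λ.(λ.λ.1) 0 (λ.0)))))) (λ.0)
  →4  (λ.(λ.λ.1) 0 (λ.0)) ((λ.(λ.λ.1) 0 (λ.0)) ((λ.0) ((λ.(λ.λ.1) 0 (λ.0)) (λ.(λ.λ.1) 0 (λ.0)))))
  →5  (λ.λ.1) ((λ.(λ.λ.1) 0 (λ.0)) ((λ.0) ((λ.(λ.λ.1) 0 (λ.0)) (λ.(λ.λ.1) 0 (λ.0))))) (λ.0)
  →6  (λ.(λ.(λ.λ.1) 0 (λ.0)) ((λ.0) ((λ.(λ.λ.1) 0 (λ.0)) (λ.(λ.λ.1) 0 (λ.0))))) (λ.0)
  →7  (λ.(λ.λ.1) 0 (λ.0)) ((λ.0) ((λ.(λ.λ.1) 0 (λ.0)) (λ.(λ.λ.1) 0 (λ.0))))
  →8  (λ.λ.1) ((λ.0) ((λ.(λ.λ.1) 0 (λ.0)) (λ.(λ.λ.1) 0 (λ.0)))) (λ.0)
  →9  (λ.(λ.0) ((λ.(λ.λ.1) 0 (λ.0)) (λ.(λ.λ.1) 0 (λ.0)))) (λ.0)
  →10  (λ.0) ((λ.(λ.λ.1) 0 (λ.0)) (λ.(λ.λ.1) 0 (λ.0)))
  →11  (λ.(λ.λ.1) 0 (λ.0)) (λ.(λ.λ.1) 0 (λ.0))
  →12  (λ.λ.1) (λ.(λ.λ.1) 0 (λ.0)) (λ.0)
  →13  (λ.λ.(λ.λ.1) 0 (λ.0)) (λ.0)
  →14  λ.(λ.λ.1) 0 (λ.0)
  →15  λ.(λ.1) (λ.0)
  →16  λ.0

Answer: YES — reaches normal form λ.0 in 16 ≤ 16 steps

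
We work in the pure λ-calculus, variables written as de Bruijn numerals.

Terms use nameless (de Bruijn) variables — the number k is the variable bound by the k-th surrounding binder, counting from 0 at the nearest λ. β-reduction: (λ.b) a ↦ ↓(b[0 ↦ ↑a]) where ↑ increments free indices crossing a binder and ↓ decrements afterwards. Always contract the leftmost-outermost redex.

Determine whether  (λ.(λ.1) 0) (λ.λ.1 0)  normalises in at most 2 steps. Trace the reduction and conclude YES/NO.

Answer: YES — reaches normal form λ.λ.1 0 in 2 ≤ 2 steps

Derivation:
  start: (λ.(λ.1) 0) (λ.λ.1 0)
  →1  (λ.λ.λ.1 0) (λ.λ.1 0)
  →2  λ.λ.1 0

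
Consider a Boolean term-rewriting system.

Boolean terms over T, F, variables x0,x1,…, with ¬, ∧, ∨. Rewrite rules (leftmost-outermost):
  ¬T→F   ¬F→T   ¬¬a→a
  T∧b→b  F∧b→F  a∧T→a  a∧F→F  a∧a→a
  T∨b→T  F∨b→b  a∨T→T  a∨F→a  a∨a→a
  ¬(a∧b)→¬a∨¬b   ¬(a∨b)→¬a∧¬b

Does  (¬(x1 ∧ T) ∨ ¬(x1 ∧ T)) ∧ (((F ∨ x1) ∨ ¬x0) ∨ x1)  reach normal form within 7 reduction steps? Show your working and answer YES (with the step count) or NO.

  start: (¬(x1 ∧ T) ∨ ¬(x1 ∧ T)) ∧ (((F ∨ x1) ∨ ¬x0) ∨ x1)
  step 1: ¬(x1 ∧ T) ∧ (((F ∨ x1) ∨ ¬x0) ∨ x1)
  step 2: (¬x1 ∨ ¬T) ∧ (((F ∨ x1) ∨ ¬x0) ∨ x1)
  step 3: (¬x1 ∨ F) ∧ (((F ∨ x1) ∨ ¬x0) ∨ x1)
  step 4: ¬x1 ∧ (((F ∨ x1) ∨ ¬x0) ∨ x1)
  step 5: ¬x1 ∧ ((x1 ∨ ¬x0) ∨ x1)

Answer: YES — reaches normal form ¬x1 ∧ ((x1 ∨ ¬x0) ∨ x1) in 5 ≤ 7 steps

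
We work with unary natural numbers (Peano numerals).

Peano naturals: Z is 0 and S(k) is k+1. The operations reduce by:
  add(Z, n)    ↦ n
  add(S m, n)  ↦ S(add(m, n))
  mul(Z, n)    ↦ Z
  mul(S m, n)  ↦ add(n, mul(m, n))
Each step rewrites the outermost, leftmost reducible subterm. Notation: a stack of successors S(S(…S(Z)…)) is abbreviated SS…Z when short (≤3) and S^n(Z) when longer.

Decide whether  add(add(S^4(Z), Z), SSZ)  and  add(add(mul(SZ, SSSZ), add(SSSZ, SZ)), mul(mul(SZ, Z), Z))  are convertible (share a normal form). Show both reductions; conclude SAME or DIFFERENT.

Term A:
  start: add(add(S^4(Z), Z), SSZ)
  [1] add(S(add(SSSZ, Z)), SSZ)
  [2] S(add(add(SSSZ, Z), SSZ))
  [3] S(add(S(add(SSZ, Z)), SSZ))
  [4] S(S(add(add(SSZ, Z), SSZ)))
  [5] S(S(add(S(add(SZ, Z)), SSZ)))
  [6] S(S(S(add(add(SZ, Z), SSZ))))
  [7] S(S(S(add(S(add(Z, Z)), SSZ))))
  [8] S(S(S(S(add(add(Z, Z), SSZ)))))
  [9] S(S(S(S(add(Z, SSZ)))))
  [10] S^6(Z)

Term B:
  start: add(add(mul(SZ, SSSZ), add(SSSZ, SZ)), mul(mul(SZ, Z), Z))
  [1] add(add(add(SSSZ, mul(Z, SSSZ)), add(SSSZ, SZ)), mul(mul(SZ, Z), Z))
  [2] add(add(S(add(SSZ, mul(Z, SSSZ))), add(SSSZ, SZ)), mul(mul(SZ, Z), Z))
  [3] add(S(add(add(SSZ, mul(Z, SSSZ)), add(SSSZ, SZ))), mul(mul(SZ, Z), Z))
  [4] S(add(add(add(SSZ, mul(Z, SSSZ)), add(SSSZ, SZ)), mul(mul(SZ, Z), Z)))
  [5] S(add(add(S(add(SZ, mul(Z, SSSZ))), add(SSSZ, SZ)), mul(mul(SZ, Z), Z)))
  [6] S(add(S(add(add(SZ, mul(Z, SSSZ)), add(SSSZ, SZ))), mul(mul(SZ, Z), Z)))
  [7] S(S(add(add(add(SZ, mul(Z, SSSZ)), add(SSSZ, SZ)), mul(mul(SZ, Z), Z))))
  [8] S(S(add(add(S(add(Z, mul(Z, SSSZ))), add(SSSZ, SZ)), mul(mul(SZ, Z), Z))))
  [9] S(S(add(S(add(add(Z, mul(Z, SSSZ)), add(SSSZ, SZ))), mul(mul(SZ, Z), Z))))
  [10] S(S(S(add(add(add(Z, mul(Z, SSSZ)), add(SSSZ, SZ)), mul(mul(SZ, Z), Z)))))
  [11] S(S(S(add(add(mul(Z, SSSZ), add(SSSZ, SZ)), mul(mul(SZ, Z), Z)))))
  [12] S(S(S(add(add(Z, add(SSSZ, SZ)), mul(mul(SZ, Z), Z)))))
  [13] S(S(S(add(add(SSSZ, SZ), mul(mul(SZ, Z), Z)))))
  [14] S(S(S(add(S(add(SSZ, SZ)), mul(mul(SZ, Z), Z)))))
  [15] S(S(S(S(add(add(SSZ, SZ), mul(mul(SZ, Z), Z))))))
  [16] S(S(S(S(add(S(add(SZ, SZ)), mul(mul(SZ, Z), Z))))))
  [17] S(S(S(S(S(add(add(SZ, SZ), mul(mul(SZ, Z), Z)))))))
  [18] S(S(S(S(S(add(S(add(Z, SZ)), mul(mul(SZ, Z), Z)))))))
  [19] S(S(S(S(S(S(add(add(Z, SZ), mul(mul(SZ, Z), Z))))))))
  [20] S(S(S(S(S(S(add(SZ, mul(mul(SZ, Z), Z))))))))
  [21] S(S(S(S(S(S(S(add(Z, mul(mul(SZ, Z), Z)))))))))
  [22] S(S(S(S(S(S(S(mul(mul(SZ, Z), Z))))))))
  [23] S(S(S(S(S(S(S(mul(add(Z, mul(Z, Z)), Z))))))))
  [24] S(S(S(S(S(S(S(mul(mul(Z, Z), Z))))))))
  [25] S(S(S(S(S(S(S(mul(Z, Z))))))))
  [26] S^7(Z)

Answer: DIFFERENT — A ⇓ S^6(Z), B ⇓ S^7(Z)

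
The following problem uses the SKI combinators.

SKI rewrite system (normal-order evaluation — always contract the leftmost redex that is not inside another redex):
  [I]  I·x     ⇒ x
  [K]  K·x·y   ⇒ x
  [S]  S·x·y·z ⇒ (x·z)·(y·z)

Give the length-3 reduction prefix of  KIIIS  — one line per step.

  start: KIIIS
  [1] IIS
  [2] IS
  [3] S

Answer: after 3 steps: S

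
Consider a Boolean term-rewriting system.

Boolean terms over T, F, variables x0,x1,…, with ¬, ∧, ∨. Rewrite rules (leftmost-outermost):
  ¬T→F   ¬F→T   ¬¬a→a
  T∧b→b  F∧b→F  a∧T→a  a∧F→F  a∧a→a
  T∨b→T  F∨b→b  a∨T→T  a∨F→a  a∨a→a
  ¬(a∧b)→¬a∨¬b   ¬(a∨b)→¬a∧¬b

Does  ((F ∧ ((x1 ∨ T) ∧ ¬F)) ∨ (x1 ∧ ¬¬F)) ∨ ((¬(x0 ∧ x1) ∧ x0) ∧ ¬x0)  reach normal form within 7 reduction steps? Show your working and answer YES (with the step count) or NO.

  start: ((F ∧ ((x1 ∨ T) ∧ ¬F)) ∨ (x1 ∧ ¬¬F)) ∨ ((¬(x0 ∧ x1) ∧ x0) ∧ ¬x0)
  [1] (F ∨ (x1 ∧ ¬¬F)) ∨ ((¬(x0 ∧ x1) ∧ x0) ∧ ¬x0)
  [2] (x1 ∧ ¬¬F) ∨ ((¬(x0 ∧ x1) ∧ x0) ∧ ¬x0)
  [3] (x1 ∧ F) ∨ ((¬(x0 ∧ x1) ∧ x0) ∧ ¬x0)
  [4] F ∨ ((¬(x0 ∧ x1) ∧ x0) ∧ ¬x0)
  [5] (¬(x0 ∧ x1) ∧ x0) ∧ ¬x0
  [6] ((¬x0 ∨ ¬x1) ∧ x0) ∧ ¬x0

Answer: YES — reaches normal form ((¬x0 ∨ ¬x1) ∧ x0) ∧ ¬x0 in 6 ≤ 7 steps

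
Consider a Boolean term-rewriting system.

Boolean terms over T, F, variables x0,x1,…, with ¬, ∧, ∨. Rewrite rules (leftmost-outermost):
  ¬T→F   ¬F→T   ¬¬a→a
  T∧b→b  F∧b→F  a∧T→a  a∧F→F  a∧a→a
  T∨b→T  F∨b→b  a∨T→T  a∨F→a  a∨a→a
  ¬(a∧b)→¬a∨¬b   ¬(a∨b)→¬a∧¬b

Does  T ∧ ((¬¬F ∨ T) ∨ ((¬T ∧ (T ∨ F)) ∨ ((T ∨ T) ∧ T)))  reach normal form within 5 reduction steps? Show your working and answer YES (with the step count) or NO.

Answer: YES — reaches normal form T in 3 ≤ 5 steps

Working:
  start: T ∧ ((¬¬F ∨ T) ∨ ((¬T ∧ (T ∨ F)) ∨ ((T ∨ T) ∧ T)))
  [1] (¬¬F ∨ T) ∨ ((¬T ∧ (T ∨ F)) ∨ ((T ∨ T) ∧ T))
  [2] T ∨ ((¬T ∧ (T ∨ F)) ∨ ((T ∨ T) ∧ T))
  [3] T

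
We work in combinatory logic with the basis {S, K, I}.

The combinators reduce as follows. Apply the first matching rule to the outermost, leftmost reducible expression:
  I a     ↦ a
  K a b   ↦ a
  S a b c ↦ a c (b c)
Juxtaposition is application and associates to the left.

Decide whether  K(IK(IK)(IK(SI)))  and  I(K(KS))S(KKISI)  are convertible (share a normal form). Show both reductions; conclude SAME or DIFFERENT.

Answer: DIFFERENT — A ⇓ KK, B ⇓ S

Reduction:
Term A:
  start: K(IK(IK)(IK(SI)))
  →1  K(K(IK)(IK(SI)))
  →2  K(IK)
  →3  KK

Term B:
  start: I(K(KS))S(KKISI)
  →1  K(KS)S(KKISI)
  →2  KS(KKISI)
  →3  S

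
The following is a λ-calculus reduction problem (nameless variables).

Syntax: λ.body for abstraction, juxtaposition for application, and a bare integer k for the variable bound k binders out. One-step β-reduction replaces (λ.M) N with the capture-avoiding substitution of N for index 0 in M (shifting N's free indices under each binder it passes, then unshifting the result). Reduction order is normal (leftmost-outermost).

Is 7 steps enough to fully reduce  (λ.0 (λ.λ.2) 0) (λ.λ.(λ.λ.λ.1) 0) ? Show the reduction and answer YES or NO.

Answer: YES — reaches normal form λ.λ.1 in 4 ≤ 7 steps

Derivation:
  start: (λ.0 (λ.λ.2) 0) (λ.λ.(λ.λ.λ.1) 0)
  [1] (λ.λ.(λ.λ.λ.1) 0) (λ.λ.λ.λ.(λ.λ.λ.1) 0) (λ.λ.(λ.λ.λ.1) 0)
  [2] (λ.(λ.λ.λ.1) 0) (λ.λ.(λ.λ.λ.1) 0)
  [3] (λ.λ.λ.1) (λ.λ.(λ.λ.λ.1) 0)
  [4] λ.λ.1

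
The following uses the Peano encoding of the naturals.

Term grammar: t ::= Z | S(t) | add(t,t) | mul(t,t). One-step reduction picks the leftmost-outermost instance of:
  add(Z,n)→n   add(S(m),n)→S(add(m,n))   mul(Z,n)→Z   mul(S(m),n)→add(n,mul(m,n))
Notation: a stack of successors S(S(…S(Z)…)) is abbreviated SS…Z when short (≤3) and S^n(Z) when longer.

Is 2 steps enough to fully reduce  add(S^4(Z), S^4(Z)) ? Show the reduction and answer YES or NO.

Answer: NO — after 2 steps the term is S(S(add(SSZ, S^4(Z)))), not yet normal

Working:
  start: add(S^4(Z), S^4(Z))
  [1] S(add(SSSZ, S^4(Z)))
  [2] S(S(add(SSZ, S^4(Z))))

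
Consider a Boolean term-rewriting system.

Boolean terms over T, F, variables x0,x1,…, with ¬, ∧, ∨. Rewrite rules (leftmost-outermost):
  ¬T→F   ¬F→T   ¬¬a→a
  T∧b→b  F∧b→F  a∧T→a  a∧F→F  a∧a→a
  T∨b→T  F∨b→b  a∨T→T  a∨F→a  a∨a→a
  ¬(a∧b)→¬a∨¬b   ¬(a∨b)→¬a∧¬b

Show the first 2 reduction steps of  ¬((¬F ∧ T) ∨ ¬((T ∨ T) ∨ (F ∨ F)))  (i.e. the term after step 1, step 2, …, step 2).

  start: ¬((¬F ∧ T) ∨ ¬((T ∨ T) ∨ (F ∨ F)))
  [1] ¬(¬F ∧ T) ∧ ¬¬((T ∨ T) ∨ (F ∨ F))
  [2] (¬¬F ∨ ¬T) ∧ ¬¬((T ∨ T) ∨ (F ∨ F))

Answer: after 2 steps: (¬¬F ∨ ¬T) ∧ ¬¬((T ∨ T) ∨ (F ∨ F))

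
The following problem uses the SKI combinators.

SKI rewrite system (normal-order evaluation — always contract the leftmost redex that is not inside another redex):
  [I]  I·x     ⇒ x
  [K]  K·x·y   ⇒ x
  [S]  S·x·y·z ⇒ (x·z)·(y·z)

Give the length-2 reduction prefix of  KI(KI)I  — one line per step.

  start: KI(KI)I
  step 1: II
  step 2: I

Answer: after 2 steps: I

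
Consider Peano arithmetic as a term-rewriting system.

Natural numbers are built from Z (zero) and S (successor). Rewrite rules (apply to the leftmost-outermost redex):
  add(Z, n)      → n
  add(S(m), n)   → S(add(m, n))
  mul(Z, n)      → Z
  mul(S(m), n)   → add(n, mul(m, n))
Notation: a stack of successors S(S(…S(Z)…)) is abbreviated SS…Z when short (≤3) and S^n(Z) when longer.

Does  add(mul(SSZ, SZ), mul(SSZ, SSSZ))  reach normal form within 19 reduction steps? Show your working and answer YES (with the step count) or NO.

Answer: NO — after 19 steps the term is S(S(S(S(S(S(S(S(add(Z, mul(Z, SSSZ)))))))))), not yet normal

Derivation:
  start: add(mul(SSZ, SZ), mul(SSZ, SSSZ))
  step 1: add(add(SZ, mul(SZ, SZ)), mul(SSZ, SSSZ))
  step 2: add(S(add(Z, mul(SZ, SZ))), mul(SSZ, SSSZ))
  step 3: S(add(add(Z, mul(SZ, SZ)), mul(SSZ, SSSZ)))
  step 4: S(add(mul(SZ, SZ), mul(SSZ, SSSZ)))
  step 5: S(add(add(SZ, mul(Z, SZ)), mul(SSZ, SSSZ)))
  step 6: S(add(S(add(Z, mul(Z, SZ))), mul(SSZ, SSSZ)))
  step 7: S(S(add(add(Z, mul(Z, SZ)), mul(SSZ, SSSZ))))
  step 8: S(S(add(mul(Z, SZ), mul(SSZ, SSSZ))))
  step 9: S(S(add(Z, mul(SSZ, SSSZ))))
  step 10: S(S(mul(SSZ, SSSZ)))
  step 11: S(S(add(SSSZ, mul(SZ, SSSZ))))
  step 12: S(S(S(add(SSZ, mul(SZ, SSSZ)))))
  step 13: S(S(S(S(add(SZ, mul(SZ, SSSZ))))))
  step 14: S(S(S(S(S(add(Z, mul(SZ, SSSZ)))))))
  step 15: S(S(S(S(S(mul(SZ, SSSZ))))))
  step 16: S(S(S(S(S(add(SSSZ, mul(Z, SSSZ)))))))
  step 17: S(S(S(S(S(S(add(SSZ, mul(Z, SSSZ))))))))
  step 18: S(S(S(S(S(S(S(add(SZ, mul(Z, SSSZ)))))))))
  step 19: S(S(S(S(S(S(S(S(add(Z, mul(Z, SSSZ))))))))))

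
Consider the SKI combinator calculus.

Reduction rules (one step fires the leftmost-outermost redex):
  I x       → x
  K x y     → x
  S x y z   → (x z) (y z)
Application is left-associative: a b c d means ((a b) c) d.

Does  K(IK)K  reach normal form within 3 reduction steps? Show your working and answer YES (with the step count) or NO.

  start: K(IK)K
  step 1: IK
  step 2: K

Answer: YES — reaches normal form K in 2 ≤ 3 steps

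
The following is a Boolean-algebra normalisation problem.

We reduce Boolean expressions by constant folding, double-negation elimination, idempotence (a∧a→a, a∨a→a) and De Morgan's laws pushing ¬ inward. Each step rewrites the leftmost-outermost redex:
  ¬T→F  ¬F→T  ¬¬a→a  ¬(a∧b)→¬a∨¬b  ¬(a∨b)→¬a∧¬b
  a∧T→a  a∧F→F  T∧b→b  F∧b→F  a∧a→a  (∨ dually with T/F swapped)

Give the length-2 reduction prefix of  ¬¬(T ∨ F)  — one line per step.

Answer: after 2 steps: T

Working:
  start: ¬¬(T ∨ F)
  →1  T ∨ F
  →2  T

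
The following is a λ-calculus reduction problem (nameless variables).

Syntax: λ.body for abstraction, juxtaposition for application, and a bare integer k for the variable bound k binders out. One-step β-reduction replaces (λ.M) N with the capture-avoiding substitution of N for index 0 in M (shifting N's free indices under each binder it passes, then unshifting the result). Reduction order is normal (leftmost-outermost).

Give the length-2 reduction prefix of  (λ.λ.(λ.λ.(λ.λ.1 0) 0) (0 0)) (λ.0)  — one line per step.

Answer: after 2 steps: λ.λ.(λ.λ.1 0) 0

Reduction:
  start: (λ.λ.(λ.λ.(λ.λ.1 0) 0) (0 0)) (λ.0)
  step 1: λ.(λ.λ.(λ.λ.1 0) 0) (0 0)
  step 2: λ.λ.(λ.λ.1 0) 0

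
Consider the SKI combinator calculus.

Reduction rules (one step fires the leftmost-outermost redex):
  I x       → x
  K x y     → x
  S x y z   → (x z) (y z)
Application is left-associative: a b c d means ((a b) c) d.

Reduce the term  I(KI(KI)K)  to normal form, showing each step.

  start: I(KI(KI)K)
  [1] KI(KI)K
  [2] IK
  [3] K

Answer: normal form = K  (in 3 steps)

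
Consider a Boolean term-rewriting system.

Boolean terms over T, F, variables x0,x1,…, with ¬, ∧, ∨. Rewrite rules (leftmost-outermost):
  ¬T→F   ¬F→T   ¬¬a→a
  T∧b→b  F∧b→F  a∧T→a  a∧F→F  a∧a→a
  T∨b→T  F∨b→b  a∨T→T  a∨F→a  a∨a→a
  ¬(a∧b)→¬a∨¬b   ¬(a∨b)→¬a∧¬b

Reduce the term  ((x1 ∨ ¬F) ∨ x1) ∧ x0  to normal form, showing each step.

  start: ((x1 ∨ ¬F) ∨ x1) ∧ x0
  step 1: ((x1 ∨ T) ∨ x1) ∧ x0
  step 2: (T ∨ x1) ∧ x0
  step 3: T ∧ x0
  step 4: x0

Answer: normal form = x0  (in 4 steps)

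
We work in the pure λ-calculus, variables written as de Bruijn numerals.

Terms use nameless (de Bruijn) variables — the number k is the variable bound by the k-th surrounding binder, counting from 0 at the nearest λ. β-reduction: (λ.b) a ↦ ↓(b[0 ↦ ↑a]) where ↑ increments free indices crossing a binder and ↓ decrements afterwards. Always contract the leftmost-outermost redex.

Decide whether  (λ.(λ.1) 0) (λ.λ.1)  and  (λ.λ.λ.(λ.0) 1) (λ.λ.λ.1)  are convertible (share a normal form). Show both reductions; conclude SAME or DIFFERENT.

Answer: SAME — A ⇓ λ.λ.1, B ⇓ λ.λ.1

Reduction:
Term A:
  start: (λ.(λ.1) 0) (λ.λ.1)
  →1  (λ.λ.λ.1) (λ.λ.1)
  →2  λ.λ.1

Term B:
  start: (λ.λ.λ.(λ.0) 1) (λ.λ.λ.1)
  →1  λ.λ.(λ.0) 1
  →2  λ.λ.1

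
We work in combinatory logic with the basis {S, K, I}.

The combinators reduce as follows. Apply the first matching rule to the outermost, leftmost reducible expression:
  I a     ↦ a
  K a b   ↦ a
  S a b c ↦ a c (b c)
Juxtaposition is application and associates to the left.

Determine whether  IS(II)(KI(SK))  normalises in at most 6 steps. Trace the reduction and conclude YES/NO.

Answer: YES — reaches normal form SII in 3 ≤ 6 steps

Derivation:
  start: IS(II)(KI(SK))
  →1  S(II)(KI(SK))
  →2  SI(KI(SK))
  →3  SII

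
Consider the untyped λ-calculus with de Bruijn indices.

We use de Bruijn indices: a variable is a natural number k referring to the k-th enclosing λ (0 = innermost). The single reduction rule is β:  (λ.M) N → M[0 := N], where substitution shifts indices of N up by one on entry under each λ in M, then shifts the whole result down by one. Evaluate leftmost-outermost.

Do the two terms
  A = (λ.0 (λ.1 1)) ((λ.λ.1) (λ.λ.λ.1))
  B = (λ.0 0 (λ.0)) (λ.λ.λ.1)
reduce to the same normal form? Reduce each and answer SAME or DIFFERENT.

Term A:
  start: (λ.0 (λ.1 1)) ((λ.λ.1) (λ.λ.λ.1))
  [1] (λ.λ.1) (λ.λ.λ.1) (λ.(λ.λ.1) (λ.λ.λ.1) ((λ.λ.1) (λ.λ.λ.1)))
  [2] (λ.λ.λ.λ.1) (λ.(λ.λ.1) (λ.λ.λ.1) ((λ.λ.1) (λ.λ.λ.1)))
  [3] λ.λ.λ.1

Term B:
  start: (λ.0 0 (λ.0)) (λ.λ.λ.1)
  [1] (λ.λ.λ.1) (λ.λ.λ.1) (λ.0)
  [2] (λ.λ.1) (λ.0)
  [3] λ.λ.0

Answer: DIFFERENT — A ⇓ λ.λ.λ.1, B ⇓ λ.λ.0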